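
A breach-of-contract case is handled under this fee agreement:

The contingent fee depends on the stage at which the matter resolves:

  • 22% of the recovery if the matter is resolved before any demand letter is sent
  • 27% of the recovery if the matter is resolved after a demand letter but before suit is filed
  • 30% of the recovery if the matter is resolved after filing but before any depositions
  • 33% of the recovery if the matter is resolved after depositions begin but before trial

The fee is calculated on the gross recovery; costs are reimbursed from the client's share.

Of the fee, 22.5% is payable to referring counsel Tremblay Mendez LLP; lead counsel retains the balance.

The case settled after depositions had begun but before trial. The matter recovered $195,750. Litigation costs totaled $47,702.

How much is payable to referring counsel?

$14,534.44

Fee base is the gross recovery, $195,750; costs are reimbursed separately.
The matter settled after depositions had begun but before trial, so the 33% rate applies.
$195,750 × 33% = $64,597.50
Referral share: 22.5% of $64,597.50 = $14,534.44; lead counsel retains $64,597.50 − $14,534.44 = $50,063.06.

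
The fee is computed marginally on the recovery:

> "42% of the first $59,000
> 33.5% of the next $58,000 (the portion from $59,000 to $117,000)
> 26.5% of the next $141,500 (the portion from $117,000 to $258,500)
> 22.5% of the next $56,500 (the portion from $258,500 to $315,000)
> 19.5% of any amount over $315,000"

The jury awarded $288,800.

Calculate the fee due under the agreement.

First $59,000 at 42% = $24,780.00
Next $58,000 at 33.5% = $19,430.00
Next $141,500 at 26.5% = $37,497.50
Remaining $30,300 at 22.5% = $6,817.50
Fee: $24,780.00 + $19,430.00 + $37,497.50 + $6,817.50 = $88,525.00

$88,525.00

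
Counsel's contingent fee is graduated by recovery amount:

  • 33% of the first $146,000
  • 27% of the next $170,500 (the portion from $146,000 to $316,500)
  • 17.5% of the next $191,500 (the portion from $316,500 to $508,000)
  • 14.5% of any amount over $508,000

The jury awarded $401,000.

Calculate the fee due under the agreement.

First $146,000 at 33% = $48,180.00
Next $170,500 at 27% = $46,035.00
Remaining $84,500 at 17.5% = $14,787.50
Fee: $48,180.00 + $46,035.00 + $14,787.50 = $109,002.50

$109,002.50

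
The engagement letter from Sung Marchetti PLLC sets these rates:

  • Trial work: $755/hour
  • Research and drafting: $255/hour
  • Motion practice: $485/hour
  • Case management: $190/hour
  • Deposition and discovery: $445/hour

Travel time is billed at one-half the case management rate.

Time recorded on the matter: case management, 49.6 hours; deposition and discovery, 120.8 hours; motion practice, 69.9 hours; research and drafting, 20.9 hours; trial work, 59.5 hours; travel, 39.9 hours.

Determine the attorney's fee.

Trial work: 59.5 × $755 = $44,922.50
Research and drafting: 20.9 × $255 = $5,329.50
Motion practice: 69.9 × $485 = $33,901.50
Case management: 49.6 × $190 = $9,424.00
Deposition and discovery: 120.8 × $445 = $53,756.00
Subtotal: $44,922.50 + $5,329.50 + $33,901.50 + $9,424.00 + $53,756.00 = $147,333.50
Travel: 39.9 × ($190 ÷ 2) = 39.9 × $95.00 = $3,790.50
Total: $147,333.50 + $3,790.50 = $151,124.00

$151,124.00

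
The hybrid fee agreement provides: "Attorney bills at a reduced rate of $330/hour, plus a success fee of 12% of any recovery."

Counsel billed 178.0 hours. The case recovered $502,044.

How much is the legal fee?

Hourly: 178.0 × $330 = $58,740.00
Success fee: 12% of $502,044 = $60,245.28
Total: $58,740.00 + $60,245.28 = $118,985.28

$118,985.28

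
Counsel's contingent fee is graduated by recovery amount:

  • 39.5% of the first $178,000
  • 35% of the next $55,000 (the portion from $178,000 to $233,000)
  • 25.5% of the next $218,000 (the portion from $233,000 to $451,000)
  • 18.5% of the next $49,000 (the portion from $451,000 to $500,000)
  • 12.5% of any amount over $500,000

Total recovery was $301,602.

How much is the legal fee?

First $178,000 at 39.5% = $70,310.00
Next $55,000 at 35% = $19,250.00
Remaining $68,602 at 25.5% = $17,493.51
Fee: $70,310.00 + $19,250.00 + $17,493.51 = $107,053.51

$107,053.51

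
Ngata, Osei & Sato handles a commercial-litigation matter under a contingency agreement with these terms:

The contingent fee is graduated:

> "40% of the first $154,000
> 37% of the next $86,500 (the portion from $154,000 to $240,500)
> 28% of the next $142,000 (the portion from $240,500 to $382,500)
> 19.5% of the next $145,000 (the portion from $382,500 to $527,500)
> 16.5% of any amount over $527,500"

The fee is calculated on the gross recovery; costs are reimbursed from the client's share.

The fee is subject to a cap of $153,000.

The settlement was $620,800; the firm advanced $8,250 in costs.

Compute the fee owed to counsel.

Fee base is the gross recovery, $620,800; costs are reimbursed separately.
First $154,000 at 40% = $61,600.00
Next $86,500 at 37% = $32,005.00
Next $142,000 at 28% = $39,760.00
Next $145,000 at 19.5% = $28,275.00
Remaining $93,300 at 16.5% = $15,394.50
Fee: $61,600.00 + $32,005.00 + $39,760.00 + $28,275.00 + $15,394.50 = $177,034.50
$177,034.50 exceeds the $153,000 cap, so the fee is capped at $153,000.00.

$153,000.00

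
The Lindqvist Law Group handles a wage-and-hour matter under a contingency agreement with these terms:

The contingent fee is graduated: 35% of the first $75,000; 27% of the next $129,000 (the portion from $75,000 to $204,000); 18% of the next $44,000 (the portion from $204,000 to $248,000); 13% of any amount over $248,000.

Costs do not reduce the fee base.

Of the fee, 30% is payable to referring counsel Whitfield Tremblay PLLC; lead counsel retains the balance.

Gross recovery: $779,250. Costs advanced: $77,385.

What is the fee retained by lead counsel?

$96,643.75

Fee base is the gross recovery, $779,250; costs are reimbursed separately.
First $75,000 at 35% = $26,250.00
Next $129,000 at 27% = $34,830.00
Next $44,000 at 18% = $7,920.00
Remaining $531,250 at 13% = $69,062.50
Fee: $26,250.00 + $34,830.00 + $7,920.00 + $69,062.50 = $138,062.50
Referral share: 30% of $138,062.50 = $41,418.75; lead counsel retains $138,062.50 − $41,418.75 = $96,643.75.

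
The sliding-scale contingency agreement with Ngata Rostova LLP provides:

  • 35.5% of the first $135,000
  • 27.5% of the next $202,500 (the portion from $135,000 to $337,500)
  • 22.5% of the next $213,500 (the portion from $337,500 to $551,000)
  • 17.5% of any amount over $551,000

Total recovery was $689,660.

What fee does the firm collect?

First $135,000 at 35.5% = $47,925.00
Next $202,500 at 27.5% = $55,687.50
Next $213,500 at 22.5% = $48,037.50
Remaining $138,660 at 17.5% = $24,265.50
Fee: $47,925.00 + $55,687.50 + $48,037.50 + $24,265.50 = $175,915.50

$175,915.50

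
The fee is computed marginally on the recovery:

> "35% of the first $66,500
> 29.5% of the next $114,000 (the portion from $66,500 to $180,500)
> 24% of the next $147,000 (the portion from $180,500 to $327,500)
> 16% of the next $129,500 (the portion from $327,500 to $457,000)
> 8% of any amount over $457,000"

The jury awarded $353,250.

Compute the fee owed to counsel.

$96,305.00

First $66,500 at 35% = $23,275.00
Next $114,000 at 29.5% = $33,630.00
Next $147,000 at 24% = $35,280.00
Remaining $25,750 at 16% = $4,120.00
Fee: $23,275.00 + $33,630.00 + $35,280.00 + $4,120.00 = $96,305.00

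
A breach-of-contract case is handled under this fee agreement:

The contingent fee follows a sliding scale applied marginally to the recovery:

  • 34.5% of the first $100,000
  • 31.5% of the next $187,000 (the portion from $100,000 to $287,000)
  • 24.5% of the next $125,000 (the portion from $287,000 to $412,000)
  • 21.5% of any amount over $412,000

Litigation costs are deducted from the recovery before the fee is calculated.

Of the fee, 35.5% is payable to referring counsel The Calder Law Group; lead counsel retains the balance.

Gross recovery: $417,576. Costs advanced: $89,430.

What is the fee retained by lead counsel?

$66,748.32

Fee base (net of costs): $417,576 − $89,430 = $328,146
First $100,000 at 34.5% = $34,500.00
Next $187,000 at 31.5% = $58,905.00
Remaining $41,146 at 24.5% = $10,080.77
Fee: $34,500.00 + $58,905.00 + $10,080.77 = $103,485.77
Referral share: 35.5% of $103,485.77 = $36,737.45; lead counsel retains $103,485.77 − $36,737.45 = $66,748.32.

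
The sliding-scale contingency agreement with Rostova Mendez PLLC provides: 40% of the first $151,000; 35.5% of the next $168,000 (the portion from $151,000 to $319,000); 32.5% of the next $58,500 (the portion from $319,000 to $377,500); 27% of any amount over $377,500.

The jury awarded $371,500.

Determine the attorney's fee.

First $151,000 at 40% = $60,400.00
Next $168,000 at 35.5% = $59,640.00
Remaining $52,500 at 32.5% = $17,062.50
Fee: $60,400.00 + $59,640.00 + $17,062.50 = $137,102.50

$137,102.50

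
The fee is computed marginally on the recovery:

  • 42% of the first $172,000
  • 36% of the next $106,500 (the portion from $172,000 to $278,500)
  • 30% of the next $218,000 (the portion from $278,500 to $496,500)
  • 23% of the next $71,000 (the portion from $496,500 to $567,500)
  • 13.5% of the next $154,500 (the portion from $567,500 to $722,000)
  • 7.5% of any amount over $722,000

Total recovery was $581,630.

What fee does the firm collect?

First $172,000 at 42% = $72,240.00
Next $106,500 at 36% = $38,340.00
Next $218,000 at 30% = $65,400.00
Next $71,000 at 23% = $16,330.00
Remaining $14,130 at 13.5% = $1,907.55
Fee: $72,240.00 + $38,340.00 + $65,400.00 + $16,330.00 + $1,907.55 = $194,217.55

$194,217.55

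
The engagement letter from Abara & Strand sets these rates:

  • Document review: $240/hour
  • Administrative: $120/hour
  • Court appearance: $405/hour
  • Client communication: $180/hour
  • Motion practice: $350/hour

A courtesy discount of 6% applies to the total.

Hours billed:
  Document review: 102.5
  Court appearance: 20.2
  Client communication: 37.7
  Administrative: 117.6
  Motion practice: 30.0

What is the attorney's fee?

Document review: 102.5 × $240 = $24,600.00
Administrative: 117.6 × $120 = $14,112.00
Court appearance: 20.2 × $405 = $8,181.00
Client communication: 37.7 × $180 = $6,786.00
Motion practice: 30.0 × $350 = $10,500.00
Subtotal: $64,179.00
Less 6% discount: −$3,850.74
Total: $64,179.00 − $3,850.74 = $60,328.26

$60,328.26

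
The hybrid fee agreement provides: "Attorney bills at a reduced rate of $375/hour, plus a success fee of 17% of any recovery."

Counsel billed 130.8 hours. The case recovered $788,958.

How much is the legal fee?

$183,172.86

Hourly: 130.8 × $375 = $49,050.00
Success fee: 17% of $788,958 = $134,122.86
Total: $49,050.00 + $134,122.86 = $183,172.86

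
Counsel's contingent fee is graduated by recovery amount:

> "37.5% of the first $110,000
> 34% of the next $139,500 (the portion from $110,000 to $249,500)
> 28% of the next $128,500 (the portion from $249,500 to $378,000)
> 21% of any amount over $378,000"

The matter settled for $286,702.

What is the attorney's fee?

First $110,000 at 37.5% = $41,250.00
Next $139,500 at 34% = $47,430.00
Remaining $37,202 at 28% = $10,416.56
Fee: $41,250.00 + $47,430.00 + $10,416.56 = $99,096.56

$99,096.56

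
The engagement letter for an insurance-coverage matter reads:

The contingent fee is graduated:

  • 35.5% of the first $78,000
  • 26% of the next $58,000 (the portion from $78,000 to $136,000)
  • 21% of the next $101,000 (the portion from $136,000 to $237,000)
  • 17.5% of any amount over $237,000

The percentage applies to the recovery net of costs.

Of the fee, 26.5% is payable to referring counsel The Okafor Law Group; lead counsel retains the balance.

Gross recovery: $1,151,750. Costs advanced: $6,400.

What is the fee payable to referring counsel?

$59,079.43

Fee base (net of costs): $1,151,750 − $6,400 = $1,145,350
First $78,000 at 35.5% = $27,690.00
Next $58,000 at 26% = $15,080.00
Next $101,000 at 21% = $21,210.00
Remaining $908,350 at 17.5% = $158,961.25
Fee: $27,690.00 + $15,080.00 + $21,210.00 + $158,961.25 = $222,941.25
Referral share: 26.5% of $222,941.25 = $59,079.43; lead counsel retains $222,941.25 − $59,079.43 = $163,861.82.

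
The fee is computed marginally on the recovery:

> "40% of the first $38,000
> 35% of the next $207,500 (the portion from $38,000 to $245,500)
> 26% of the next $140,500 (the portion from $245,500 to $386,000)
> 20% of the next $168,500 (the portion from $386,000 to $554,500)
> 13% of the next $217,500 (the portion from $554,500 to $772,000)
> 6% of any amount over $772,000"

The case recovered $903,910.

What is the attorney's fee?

First $38,000 at 40% = $15,200.00
Next $207,500 at 35% = $72,625.00
Next $140,500 at 26% = $36,530.00
Next $168,500 at 20% = $33,700.00
Next $217,500 at 13% = $28,275.00
Remaining $131,910 at 6% = $7,914.60
Fee: $15,200.00 + $72,625.00 + $36,530.00 + $33,700.00 + $28,275.00 + $7,914.60 = $194,244.60

$194,244.60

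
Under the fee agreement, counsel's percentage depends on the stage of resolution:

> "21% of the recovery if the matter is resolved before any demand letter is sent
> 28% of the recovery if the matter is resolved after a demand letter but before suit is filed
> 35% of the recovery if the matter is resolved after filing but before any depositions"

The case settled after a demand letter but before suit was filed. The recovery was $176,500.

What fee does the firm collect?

The matter settled after a demand letter but before suit was filed, so the 28% rate applies.
$176,500 × 28% = $49,420.00

$49,420.00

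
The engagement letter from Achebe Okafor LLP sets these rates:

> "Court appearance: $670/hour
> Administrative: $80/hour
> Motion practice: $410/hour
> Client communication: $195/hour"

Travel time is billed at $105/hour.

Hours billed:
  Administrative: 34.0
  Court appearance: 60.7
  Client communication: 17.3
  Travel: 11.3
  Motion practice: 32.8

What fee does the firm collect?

$61,397.00

Court appearance: 60.7 × $670 = $40,669.00
Administrative: 34.0 × $80 = $2,720.00
Motion practice: 32.8 × $410 = $13,448.00
Client communication: 17.3 × $195 = $3,373.50
Subtotal: $40,669.00 + $2,720.00 + $13,448.00 + $3,373.50 = $60,210.50
Travel: 11.3 × $105 = $1,186.50
Total: $60,210.50 + $1,186.50 = $61,397.00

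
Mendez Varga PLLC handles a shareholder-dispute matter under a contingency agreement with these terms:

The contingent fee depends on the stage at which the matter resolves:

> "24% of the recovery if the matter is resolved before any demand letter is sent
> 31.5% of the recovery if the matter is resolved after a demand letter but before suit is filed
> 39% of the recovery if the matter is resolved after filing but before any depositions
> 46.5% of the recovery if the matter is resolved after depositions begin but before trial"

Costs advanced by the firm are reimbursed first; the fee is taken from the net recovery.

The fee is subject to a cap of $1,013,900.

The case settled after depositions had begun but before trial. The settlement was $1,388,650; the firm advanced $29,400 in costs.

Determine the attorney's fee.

Fee base (net of costs): $1,388,650 − $29,400 = $1,359,250
The matter settled after depositions had begun but before trial, so the 46.5% rate applies.
$1,359,250 × 46.5% = $632,051.25
$632,051.25 is under the $1,013,900 cap.

$632,051.25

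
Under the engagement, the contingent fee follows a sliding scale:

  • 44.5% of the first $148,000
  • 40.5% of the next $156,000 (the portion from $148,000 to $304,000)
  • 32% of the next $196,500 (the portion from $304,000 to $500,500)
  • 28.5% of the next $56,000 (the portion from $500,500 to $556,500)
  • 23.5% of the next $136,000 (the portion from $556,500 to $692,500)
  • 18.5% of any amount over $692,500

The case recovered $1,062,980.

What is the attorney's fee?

$308,378.80

First $148,000 at 44.5% = $65,860.00
Next $156,000 at 40.5% = $63,180.00
Next $196,500 at 32% = $62,880.00
Next $56,000 at 28.5% = $15,960.00
Next $136,000 at 23.5% = $31,960.00
Remaining $370,480 at 18.5% = $68,538.80
Fee: $65,860.00 + $63,180.00 + $62,880.00 + $15,960.00 + $31,960.00 + $68,538.80 = $308,378.80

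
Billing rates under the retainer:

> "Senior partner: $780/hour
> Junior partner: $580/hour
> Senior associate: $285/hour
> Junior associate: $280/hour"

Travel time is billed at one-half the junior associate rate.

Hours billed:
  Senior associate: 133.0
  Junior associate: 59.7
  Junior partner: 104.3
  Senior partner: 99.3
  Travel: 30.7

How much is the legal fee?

$196,867.00

Senior partner: 99.3 × $780 = $77,454.00
Junior partner: 104.3 × $580 = $60,494.00
Senior associate: 133.0 × $285 = $37,905.00
Junior associate: 59.7 × $280 = $16,716.00
Subtotal: $77,454.00 + $60,494.00 + $37,905.00 + $16,716.00 = $192,569.00
Travel: 30.7 × ($280 ÷ 2) = 30.7 × $140.00 = $4,298.00
Total: $192,569.00 + $4,298.00 = $196,867.00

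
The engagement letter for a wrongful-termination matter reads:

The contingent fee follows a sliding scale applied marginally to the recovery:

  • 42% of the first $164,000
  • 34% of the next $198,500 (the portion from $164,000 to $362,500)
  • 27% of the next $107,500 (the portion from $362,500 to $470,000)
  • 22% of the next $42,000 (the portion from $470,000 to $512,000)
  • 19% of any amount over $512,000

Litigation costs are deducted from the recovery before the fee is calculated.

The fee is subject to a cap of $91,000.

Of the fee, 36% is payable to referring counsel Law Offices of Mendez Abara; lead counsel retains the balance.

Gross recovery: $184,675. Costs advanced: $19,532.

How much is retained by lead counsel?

Fee base (net of costs): $184,675 − $19,532 = $165,143
First $164,000 at 42% = $68,880.00
Remaining $1,143 at 34% = $388.62
Fee: $68,880.00 + $388.62 = $69,268.62
$69,268.62 is under the $91,000 cap.
Referral share: 36% of $69,268.62 = $24,936.70; lead counsel retains $69,268.62 − $24,936.70 = $44,331.92.

$44,331.92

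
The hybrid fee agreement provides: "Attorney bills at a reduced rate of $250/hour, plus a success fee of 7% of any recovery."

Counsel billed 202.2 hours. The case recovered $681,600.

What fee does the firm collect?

Hourly: 202.2 × $250 = $50,550.00
Success fee: 7% of $681,600 = $47,712.00
Total: $50,550.00 + $47,712.00 = $98,262.00

$98,262.00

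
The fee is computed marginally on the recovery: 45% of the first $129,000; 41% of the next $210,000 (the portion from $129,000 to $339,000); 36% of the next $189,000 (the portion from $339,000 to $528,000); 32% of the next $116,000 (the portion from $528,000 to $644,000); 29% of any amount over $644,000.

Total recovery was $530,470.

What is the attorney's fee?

$212,980.40

First $129,000 at 45% = $58,050.00
Next $210,000 at 41% = $86,100.00
Next $189,000 at 36% = $68,040.00
Remaining $2,470 at 32% = $790.40
Fee: $58,050.00 + $86,100.00 + $68,040.00 + $790.40 = $212,980.40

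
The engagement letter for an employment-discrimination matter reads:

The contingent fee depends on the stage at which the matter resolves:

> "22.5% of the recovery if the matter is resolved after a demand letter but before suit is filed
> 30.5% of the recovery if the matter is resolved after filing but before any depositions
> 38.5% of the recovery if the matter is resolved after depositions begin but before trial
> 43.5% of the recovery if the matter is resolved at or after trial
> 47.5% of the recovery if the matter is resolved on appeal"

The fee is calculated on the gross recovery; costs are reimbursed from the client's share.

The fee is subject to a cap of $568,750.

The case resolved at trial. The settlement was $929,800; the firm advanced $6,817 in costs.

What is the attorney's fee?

Fee base is the gross recovery, $929,800; costs are reimbursed separately.
The matter resolved at trial, so the 43.5% rate applies.
$929,800 × 43.5% = $404,463.00
$404,463.00 is under the $568,750 cap.

$404,463.00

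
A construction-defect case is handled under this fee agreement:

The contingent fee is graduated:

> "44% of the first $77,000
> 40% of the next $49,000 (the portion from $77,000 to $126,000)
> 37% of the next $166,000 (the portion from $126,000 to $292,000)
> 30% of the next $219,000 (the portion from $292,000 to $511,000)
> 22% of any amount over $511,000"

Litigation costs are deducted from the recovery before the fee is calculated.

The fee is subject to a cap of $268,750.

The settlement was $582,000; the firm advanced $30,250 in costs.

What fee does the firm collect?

Fee base (net of costs): $582,000 − $30,250 = $551,750
First $77,000 at 44% = $33,880.00
Next $49,000 at 40% = $19,600.00
Next $166,000 at 37% = $61,420.00
Next $219,000 at 30% = $65,700.00
Remaining $40,750 at 22% = $8,965.00
Fee: $33,880.00 + $19,600.00 + $61,420.00 + $65,700.00 + $8,965.00 = $189,565.00
$189,565.00 is under the $268,750 cap.

$189,565.00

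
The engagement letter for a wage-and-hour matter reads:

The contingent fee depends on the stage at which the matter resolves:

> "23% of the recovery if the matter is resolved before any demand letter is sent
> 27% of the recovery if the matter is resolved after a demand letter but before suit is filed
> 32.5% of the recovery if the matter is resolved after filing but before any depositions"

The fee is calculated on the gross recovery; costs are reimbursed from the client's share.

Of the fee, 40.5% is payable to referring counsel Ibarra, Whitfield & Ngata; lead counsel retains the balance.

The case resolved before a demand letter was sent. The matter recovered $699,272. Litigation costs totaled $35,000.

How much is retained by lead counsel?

$95,695.37

Fee base is the gross recovery, $699,272; costs are reimbursed separately.
The matter resolved before a demand letter was sent, so the 23% rate applies.
$699,272 × 23% = $160,832.56
Referral share: 40.5% of $160,832.56 = $65,137.19; lead counsel retains $160,832.56 − $65,137.19 = $95,695.37.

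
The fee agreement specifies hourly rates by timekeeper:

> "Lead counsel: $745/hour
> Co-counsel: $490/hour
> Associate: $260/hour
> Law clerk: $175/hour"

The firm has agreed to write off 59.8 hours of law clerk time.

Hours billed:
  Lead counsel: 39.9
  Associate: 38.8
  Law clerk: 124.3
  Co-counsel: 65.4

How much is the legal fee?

Lead counsel: 39.9 × $745 = $29,725.50
Co-counsel: 65.4 × $490 = $32,046.00
Associate: 38.8 × $260 = $10,088.00
Law clerk: 124.3 × $175 = $21,752.50
Subtotal: $93,612.00
Write-off: 59.8 × $175 = $10,465.00
Total: $93,612.00 − $10,465.00 = $83,147.00

$83,147.00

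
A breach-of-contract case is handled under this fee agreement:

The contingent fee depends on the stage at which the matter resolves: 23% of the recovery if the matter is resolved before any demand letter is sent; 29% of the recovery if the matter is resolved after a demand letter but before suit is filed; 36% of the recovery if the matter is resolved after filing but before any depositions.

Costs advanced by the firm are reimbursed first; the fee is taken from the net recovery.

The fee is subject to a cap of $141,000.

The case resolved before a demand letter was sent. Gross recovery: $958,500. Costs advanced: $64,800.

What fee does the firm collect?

Fee base (net of costs): $958,500 − $64,800 = $893,700
The matter resolved before a demand letter was sent, so the 23% rate applies.
$893,700 × 23% = $205,551.00
$205,551.00 exceeds the $141,000 cap, so the fee is capped at $141,000.00.

$141,000.00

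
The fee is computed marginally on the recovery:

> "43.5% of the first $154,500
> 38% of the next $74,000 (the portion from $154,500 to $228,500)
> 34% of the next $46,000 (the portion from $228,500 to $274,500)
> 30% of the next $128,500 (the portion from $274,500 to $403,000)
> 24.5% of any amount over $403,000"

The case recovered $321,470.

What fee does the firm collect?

$125,058.50

First $154,500 at 43.5% = $67,207.50
Next $74,000 at 38% = $28,120.00
Next $46,000 at 34% = $15,640.00
Remaining $46,970 at 30% = $14,091.00
Fee: $67,207.50 + $28,120.00 + $15,640.00 + $14,091.00 = $125,058.50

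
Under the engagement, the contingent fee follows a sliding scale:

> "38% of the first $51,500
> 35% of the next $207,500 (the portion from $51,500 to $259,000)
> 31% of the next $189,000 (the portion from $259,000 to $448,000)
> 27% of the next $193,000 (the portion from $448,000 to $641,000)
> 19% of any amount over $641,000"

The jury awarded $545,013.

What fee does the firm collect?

$176,978.51

First $51,500 at 38% = $19,570.00
Next $207,500 at 35% = $72,625.00
Next $189,000 at 31% = $58,590.00
Remaining $97,013 at 27% = $26,193.51
Fee: $19,570.00 + $72,625.00 + $58,590.00 + $26,193.51 = $176,978.51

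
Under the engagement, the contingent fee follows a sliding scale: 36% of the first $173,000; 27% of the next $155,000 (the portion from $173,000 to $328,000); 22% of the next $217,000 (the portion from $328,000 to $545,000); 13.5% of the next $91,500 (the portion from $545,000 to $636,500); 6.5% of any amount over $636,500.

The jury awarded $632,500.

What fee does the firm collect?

$163,682.50

First $173,000 at 36% = $62,280.00
Next $155,000 at 27% = $41,850.00
Next $217,000 at 22% = $47,740.00
Remaining $87,500 at 13.5% = $11,812.50
Fee: $62,280.00 + $41,850.00 + $47,740.00 + $11,812.50 = $163,682.50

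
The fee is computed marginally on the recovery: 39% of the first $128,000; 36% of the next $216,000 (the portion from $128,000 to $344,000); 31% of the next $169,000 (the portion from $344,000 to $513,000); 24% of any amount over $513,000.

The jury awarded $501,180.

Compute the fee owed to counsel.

$176,405.80

First $128,000 at 39% = $49,920.00
Next $216,000 at 36% = $77,760.00
Remaining $157,180 at 31% = $48,725.80
Fee: $49,920.00 + $77,760.00 + $48,725.80 = $176,405.80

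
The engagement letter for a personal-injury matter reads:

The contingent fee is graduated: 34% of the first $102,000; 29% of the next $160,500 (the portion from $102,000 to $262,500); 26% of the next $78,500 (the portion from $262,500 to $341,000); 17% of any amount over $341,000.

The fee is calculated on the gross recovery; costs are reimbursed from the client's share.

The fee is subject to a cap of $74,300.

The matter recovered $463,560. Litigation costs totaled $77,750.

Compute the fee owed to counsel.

$74,300.00

Fee base is the gross recovery, $463,560; costs are reimbursed separately.
First $102,000 at 34% = $34,680.00
Next $160,500 at 29% = $46,545.00
Next $78,500 at 26% = $20,410.00
Remaining $122,560 at 17% = $20,835.20
Fee: $34,680.00 + $46,545.00 + $20,410.00 + $20,835.20 = $122,470.20
$122,470.20 exceeds the $74,300 cap, so the fee is capped at $74,300.00.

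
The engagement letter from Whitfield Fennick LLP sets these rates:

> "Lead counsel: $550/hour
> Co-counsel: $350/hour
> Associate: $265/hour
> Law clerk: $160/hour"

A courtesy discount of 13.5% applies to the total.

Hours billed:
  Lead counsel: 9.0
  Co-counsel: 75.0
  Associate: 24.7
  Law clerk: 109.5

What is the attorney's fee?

$47,804.66

Lead counsel: 9.0 × $550 = $4,950.00
Co-counsel: 75.0 × $350 = $26,250.00
Associate: 24.7 × $265 = $6,545.50
Law clerk: 109.5 × $160 = $17,520.00
Subtotal: $55,265.50
Less 13.5% discount: −$7,460.84
Total: $55,265.50 − $7,460.84 = $47,804.66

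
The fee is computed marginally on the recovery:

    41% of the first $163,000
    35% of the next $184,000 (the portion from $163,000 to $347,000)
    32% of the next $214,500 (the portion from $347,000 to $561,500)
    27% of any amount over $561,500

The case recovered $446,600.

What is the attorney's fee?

$163,102.00

First $163,000 at 41% = $66,830.00
Next $184,000 at 35% = $64,400.00
Remaining $99,600 at 32% = $31,872.00
Fee: $66,830.00 + $64,400.00 + $31,872.00 = $163,102.00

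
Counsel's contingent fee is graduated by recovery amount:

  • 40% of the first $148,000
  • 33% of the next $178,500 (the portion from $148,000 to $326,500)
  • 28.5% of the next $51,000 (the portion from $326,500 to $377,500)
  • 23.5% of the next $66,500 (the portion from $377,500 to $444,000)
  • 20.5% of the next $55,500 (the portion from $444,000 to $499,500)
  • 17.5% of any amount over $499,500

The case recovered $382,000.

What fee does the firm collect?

First $148,000 at 40% = $59,200.00
Next $178,500 at 33% = $58,905.00
Next $51,000 at 28.5% = $14,535.00
Remaining $4,500 at 23.5% = $1,057.50
Fee: $59,200.00 + $58,905.00 + $14,535.00 + $1,057.50 = $133,697.50

$133,697.50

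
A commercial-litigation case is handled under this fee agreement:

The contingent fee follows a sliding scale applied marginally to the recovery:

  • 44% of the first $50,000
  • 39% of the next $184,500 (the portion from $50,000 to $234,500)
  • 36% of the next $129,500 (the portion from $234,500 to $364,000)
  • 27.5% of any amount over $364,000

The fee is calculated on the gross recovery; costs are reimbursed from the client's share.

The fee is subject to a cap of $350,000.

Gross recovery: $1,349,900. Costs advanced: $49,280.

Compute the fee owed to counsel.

$350,000.00

Fee base is the gross recovery, $1,349,900; costs are reimbursed separately.
First $50,000 at 44% = $22,000.00
Next $184,500 at 39% = $71,955.00
Next $129,500 at 36% = $46,620.00
Remaining $985,900 at 27.5% = $271,122.50
Fee: $22,000.00 + $71,955.00 + $46,620.00 + $271,122.50 = $411,697.50
$411,697.50 exceeds the $350,000 cap, so the fee is capped at $350,000.00.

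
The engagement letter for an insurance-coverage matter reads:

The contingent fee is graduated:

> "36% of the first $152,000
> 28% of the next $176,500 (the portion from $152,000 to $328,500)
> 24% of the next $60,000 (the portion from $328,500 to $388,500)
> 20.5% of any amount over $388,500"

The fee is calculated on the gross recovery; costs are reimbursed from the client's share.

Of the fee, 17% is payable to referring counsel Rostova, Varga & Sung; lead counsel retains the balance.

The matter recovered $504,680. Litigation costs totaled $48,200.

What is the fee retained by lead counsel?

$118,156.23

Fee base is the gross recovery, $504,680; costs are reimbursed separately.
First $152,000 at 36% = $54,720.00
Next $176,500 at 28% = $49,420.00
Next $60,000 at 24% = $14,400.00
Remaining $116,180 at 20.5% = $23,816.90
Fee: $54,720.00 + $49,420.00 + $14,400.00 + $23,816.90 = $142,356.90
Referral share: 17% of $142,356.90 = $24,200.67; lead counsel retains $142,356.90 − $24,200.67 = $118,156.23.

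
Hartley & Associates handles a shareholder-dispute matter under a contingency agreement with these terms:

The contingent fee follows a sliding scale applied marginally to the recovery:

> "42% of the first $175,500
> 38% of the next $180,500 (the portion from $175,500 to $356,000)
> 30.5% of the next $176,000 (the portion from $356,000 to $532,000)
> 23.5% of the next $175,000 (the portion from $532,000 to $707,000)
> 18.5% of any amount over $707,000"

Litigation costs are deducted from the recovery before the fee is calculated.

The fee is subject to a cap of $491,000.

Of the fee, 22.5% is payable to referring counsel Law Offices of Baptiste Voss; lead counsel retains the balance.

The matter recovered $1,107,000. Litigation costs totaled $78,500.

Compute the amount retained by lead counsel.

$229,851.44

Fee base (net of costs): $1,107,000 − $78,500 = $1,028,500
First $175,500 at 42% = $73,710.00
Next $180,500 at 38% = $68,590.00
Next $176,000 at 30.5% = $53,680.00
Next $175,000 at 23.5% = $41,125.00
Remaining $321,500 at 18.5% = $59,477.50
Fee: $73,710.00 + $68,590.00 + $53,680.00 + $41,125.00 + $59,477.50 = $296,582.50
$296,582.50 is under the $491,000 cap.
Referral share: 22.5% of $296,582.50 = $66,731.06; lead counsel retains $296,582.50 − $66,731.06 = $229,851.44.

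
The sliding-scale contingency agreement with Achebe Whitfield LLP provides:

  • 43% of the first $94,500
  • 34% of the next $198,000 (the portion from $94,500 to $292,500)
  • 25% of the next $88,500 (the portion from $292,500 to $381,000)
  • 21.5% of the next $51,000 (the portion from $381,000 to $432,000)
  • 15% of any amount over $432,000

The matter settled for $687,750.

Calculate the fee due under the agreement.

First $94,500 at 43% = $40,635.00
Next $198,000 at 34% = $67,320.00
Next $88,500 at 25% = $22,125.00
Next $51,000 at 21.5% = $10,965.00
Remaining $255,750 at 15% = $38,362.50
Fee: $40,635.00 + $67,320.00 + $22,125.00 + $10,965.00 + $38,362.50 = $179,407.50

$179,407.50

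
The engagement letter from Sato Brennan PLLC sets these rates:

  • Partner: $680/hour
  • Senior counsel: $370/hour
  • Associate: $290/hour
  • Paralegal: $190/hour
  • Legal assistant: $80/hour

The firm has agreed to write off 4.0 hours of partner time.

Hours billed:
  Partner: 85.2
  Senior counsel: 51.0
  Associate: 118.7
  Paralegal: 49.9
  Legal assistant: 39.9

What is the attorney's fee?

Partner: 85.2 × $680 = $57,936.00
Senior counsel: 51.0 × $370 = $18,870.00
Associate: 118.7 × $290 = $34,423.00
Paralegal: 49.9 × $190 = $9,481.00
Legal assistant: 39.9 × $80 = $3,192.00
Subtotal: $123,902.00
Write-off: 4.0 × $680 = $2,720.00
Total: $123,902.00 − $2,720.00 = $121,182.00

$121,182.00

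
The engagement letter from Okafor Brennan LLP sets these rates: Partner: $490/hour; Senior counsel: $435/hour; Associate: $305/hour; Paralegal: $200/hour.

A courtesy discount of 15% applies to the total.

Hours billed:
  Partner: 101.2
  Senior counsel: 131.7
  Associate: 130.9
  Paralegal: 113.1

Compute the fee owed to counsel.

$144,008.70

Partner: 101.2 × $490 = $49,588.00
Senior counsel: 131.7 × $435 = $57,289.50
Associate: 130.9 × $305 = $39,924.50
Paralegal: 113.1 × $200 = $22,620.00
Subtotal: $169,422.00
Less 15% discount: −$25,413.30
Total: $169,422.00 − $25,413.30 = $144,008.70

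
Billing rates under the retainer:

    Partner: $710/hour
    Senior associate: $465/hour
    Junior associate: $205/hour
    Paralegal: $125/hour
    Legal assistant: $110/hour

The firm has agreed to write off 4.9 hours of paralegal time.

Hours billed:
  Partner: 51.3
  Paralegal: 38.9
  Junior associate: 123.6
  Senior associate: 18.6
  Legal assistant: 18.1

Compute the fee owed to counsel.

Partner: 51.3 × $710 = $36,423.00
Senior associate: 18.6 × $465 = $8,649.00
Junior associate: 123.6 × $205 = $25,338.00
Paralegal: 38.9 × $125 = $4,862.50
Legal assistant: 18.1 × $110 = $1,991.00
Subtotal: $77,263.50
Write-off: 4.9 × $125 = $612.50
Total: $77,263.50 − $612.50 = $76,651.00

$76,651.00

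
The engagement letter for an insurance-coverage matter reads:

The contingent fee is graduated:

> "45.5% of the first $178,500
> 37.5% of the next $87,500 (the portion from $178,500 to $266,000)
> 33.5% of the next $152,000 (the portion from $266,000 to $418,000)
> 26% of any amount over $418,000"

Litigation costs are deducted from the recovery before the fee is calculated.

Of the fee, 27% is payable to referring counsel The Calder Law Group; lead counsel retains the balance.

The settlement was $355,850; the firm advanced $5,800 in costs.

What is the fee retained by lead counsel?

$103,796.33

Fee base (net of costs): $355,850 − $5,800 = $350,050
First $178,500 at 45.5% = $81,217.50
Next $87,500 at 37.5% = $32,812.50
Remaining $84,050 at 33.5% = $28,156.75
Fee: $81,217.50 + $32,812.50 + $28,156.75 = $142,186.75
Referral share: 27% of $142,186.75 = $38,390.42; lead counsel retains $142,186.75 − $38,390.42 = $103,796.33.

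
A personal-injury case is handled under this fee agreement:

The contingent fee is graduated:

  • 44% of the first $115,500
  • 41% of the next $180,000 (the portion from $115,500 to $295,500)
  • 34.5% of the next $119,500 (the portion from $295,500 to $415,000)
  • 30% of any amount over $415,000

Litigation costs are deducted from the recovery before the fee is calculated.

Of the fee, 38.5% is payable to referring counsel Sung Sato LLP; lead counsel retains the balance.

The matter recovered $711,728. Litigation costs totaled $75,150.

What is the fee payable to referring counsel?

Fee base (net of costs): $711,728 − $75,150 = $636,578
First $115,500 at 44% = $50,820.00
Next $180,000 at 41% = $73,800.00
Next $119,500 at 34.5% = $41,227.50
Remaining $221,578 at 30% = $66,473.40
Fee: $50,820.00 + $73,800.00 + $41,227.50 + $66,473.40 = $232,320.90
Referral share: 38.5% of $232,320.90 = $89,443.55; lead counsel retains $232,320.90 − $89,443.55 = $142,877.35.

$89,443.55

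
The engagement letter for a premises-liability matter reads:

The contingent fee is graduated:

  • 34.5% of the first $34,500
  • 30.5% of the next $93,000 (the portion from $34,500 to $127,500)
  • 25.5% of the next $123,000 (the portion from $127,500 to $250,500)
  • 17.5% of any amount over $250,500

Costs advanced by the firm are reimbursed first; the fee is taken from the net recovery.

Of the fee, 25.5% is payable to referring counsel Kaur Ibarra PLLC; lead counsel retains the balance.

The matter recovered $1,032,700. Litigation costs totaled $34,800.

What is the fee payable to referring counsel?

Fee base (net of costs): $1,032,700 − $34,800 = $997,900
First $34,500 at 34.5% = $11,902.50
Next $93,000 at 30.5% = $28,365.00
Next $123,000 at 25.5% = $31,365.00
Remaining $747,400 at 17.5% = $130,795.00
Fee: $11,902.50 + $28,365.00 + $31,365.00 + $130,795.00 = $202,427.50
Referral share: 25.5% of $202,427.50 = $51,619.01; lead counsel retains $202,427.50 − $51,619.01 = $150,808.49.

$51,619.01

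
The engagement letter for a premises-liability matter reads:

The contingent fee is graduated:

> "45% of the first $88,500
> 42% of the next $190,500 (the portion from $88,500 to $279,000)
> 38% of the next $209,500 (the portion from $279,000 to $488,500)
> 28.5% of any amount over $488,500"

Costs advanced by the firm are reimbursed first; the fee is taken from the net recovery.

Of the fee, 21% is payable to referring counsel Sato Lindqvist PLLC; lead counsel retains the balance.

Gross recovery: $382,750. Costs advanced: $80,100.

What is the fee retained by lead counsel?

Fee base (net of costs): $382,750 − $80,100 = $302,650
First $88,500 at 45% = $39,825.00
Next $190,500 at 42% = $80,010.00
Remaining $23,650 at 38% = $8,987.00
Fee: $39,825.00 + $80,010.00 + $8,987.00 = $128,822.00
Referral share: 21% of $128,822.00 = $27,052.62; lead counsel retains $128,822.00 − $27,052.62 = $101,769.38.

$101,769.38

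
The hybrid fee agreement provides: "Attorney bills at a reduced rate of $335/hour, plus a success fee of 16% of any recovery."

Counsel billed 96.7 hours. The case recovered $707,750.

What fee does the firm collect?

Hourly: 96.7 × $335 = $32,394.50
Success fee: 16% of $707,750 = $113,240.00
Total: $32,394.50 + $113,240.00 = $145,634.50

$145,634.50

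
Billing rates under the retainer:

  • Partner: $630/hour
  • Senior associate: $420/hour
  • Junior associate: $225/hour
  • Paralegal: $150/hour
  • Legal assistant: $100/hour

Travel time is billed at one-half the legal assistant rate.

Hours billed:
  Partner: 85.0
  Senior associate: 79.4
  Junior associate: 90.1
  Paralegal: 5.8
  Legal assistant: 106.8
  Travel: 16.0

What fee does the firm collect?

Partner: 85.0 × $630 = $53,550.00
Senior associate: 79.4 × $420 = $33,348.00
Junior associate: 90.1 × $225 = $20,272.50
Paralegal: 5.8 × $150 = $870.00
Legal assistant: 106.8 × $100 = $10,680.00
Subtotal: $53,550.00 + $33,348.00 + $20,272.50 + $870.00 + $10,680.00 = $118,720.50
Travel: 16.0 × ($100 ÷ 2) = 16.0 × $50.00 = $800.00
Total: $118,720.50 + $800.00 = $119,520.50

$119,520.50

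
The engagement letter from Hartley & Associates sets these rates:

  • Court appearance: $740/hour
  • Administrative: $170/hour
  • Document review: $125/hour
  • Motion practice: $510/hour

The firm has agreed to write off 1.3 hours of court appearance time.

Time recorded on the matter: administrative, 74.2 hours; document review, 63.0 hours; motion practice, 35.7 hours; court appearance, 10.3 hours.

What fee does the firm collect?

$45,356.00

Court appearance: 10.3 × $740 = $7,622.00
Administrative: 74.2 × $170 = $12,614.00
Document review: 63.0 × $125 = $7,875.00
Motion practice: 35.7 × $510 = $18,207.00
Subtotal: $46,318.00
Write-off: 1.3 × $740 = $962.00
Total: $46,318.00 − $962.00 = $45,356.00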